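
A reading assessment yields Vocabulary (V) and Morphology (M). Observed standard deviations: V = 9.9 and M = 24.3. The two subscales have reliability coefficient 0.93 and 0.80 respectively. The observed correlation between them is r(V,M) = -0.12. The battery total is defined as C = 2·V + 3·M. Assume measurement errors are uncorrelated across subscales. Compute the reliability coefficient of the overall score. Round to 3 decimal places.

0.797

Var(C) = 2²·9.9² + 3²·24.3² + 2·[6·9.9·24.3·(-0.12)] = 5706.45 − 346.421 = 5360.03.
Under uncorrelated errors the observed covariances equal the true-score covariances, so only the own-variance terms attenuate.
True-score variance = [2²·9.9²·0.93 + 3²·24.3²·0.80] − 346.421 = 4616.13 − 346.421 = 4269.7.
Reliability = 4269.7 / 5360.03 = 0.797.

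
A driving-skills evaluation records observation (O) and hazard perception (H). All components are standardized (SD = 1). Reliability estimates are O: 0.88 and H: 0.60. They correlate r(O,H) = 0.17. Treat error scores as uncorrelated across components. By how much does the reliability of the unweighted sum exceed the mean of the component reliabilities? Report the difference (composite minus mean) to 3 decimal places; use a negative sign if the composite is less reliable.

0.038

Var(sum) = 2 + 0.34 = 2.34; true-score variance = 1.48 + 0.34 = 1.82; composite reliability = 0.7778.
Mean component reliability = 0.7400.
Difference = 0.7778 − 0.7400 = 0.038.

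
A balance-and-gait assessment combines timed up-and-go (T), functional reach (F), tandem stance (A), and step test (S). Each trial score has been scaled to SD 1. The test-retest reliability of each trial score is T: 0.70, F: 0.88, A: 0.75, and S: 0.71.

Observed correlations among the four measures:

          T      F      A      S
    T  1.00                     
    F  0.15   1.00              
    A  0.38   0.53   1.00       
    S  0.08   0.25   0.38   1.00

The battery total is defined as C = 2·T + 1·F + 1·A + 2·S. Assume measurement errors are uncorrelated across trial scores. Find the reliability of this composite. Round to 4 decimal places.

0.8329

Var(C) = 2² + 1 + 1 + 2² + 2·[2·0.15 + 2·0.38 + 4·0.08 + 0.53 + 2·0.25 + 2·0.38] = 10 + 6.34 = 16.34.
Under uncorrelated errors the observed covariances equal the true-score covariances, so only the own-variance terms attenuate.
True-score variance = [2²·0.70 + 0.88 + 0.75 + 2²·0.71] + 6.34 = 7.27 + 6.34 = 13.61.
Reliability = 13.61 / 16.34 = 0.8329.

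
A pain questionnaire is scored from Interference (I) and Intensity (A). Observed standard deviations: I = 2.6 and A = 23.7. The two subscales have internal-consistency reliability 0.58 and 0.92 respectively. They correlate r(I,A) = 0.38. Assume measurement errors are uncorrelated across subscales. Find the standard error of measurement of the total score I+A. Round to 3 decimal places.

Var(total) = 568.45 + 46.8312 = 615.281.
True-score variance = 520.676 + 46.8312 = 567.507, so reliability = 0.9224.
Error variance = 615.281 − 567.507 = 47.7744; SEM = √47.7744 = 6.912.

6.912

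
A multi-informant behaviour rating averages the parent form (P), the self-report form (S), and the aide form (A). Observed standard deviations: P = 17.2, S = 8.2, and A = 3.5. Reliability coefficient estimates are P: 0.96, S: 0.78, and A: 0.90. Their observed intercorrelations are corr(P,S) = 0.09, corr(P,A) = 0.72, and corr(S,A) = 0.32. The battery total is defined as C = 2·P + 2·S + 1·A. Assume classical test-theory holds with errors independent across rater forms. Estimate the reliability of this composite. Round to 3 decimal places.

0.939

Var(C) = 2²·17.2² + 2²·8.2² + 3.5² + 2·[4·17.2·8.2·0.09 + 2·17.2·3.5·0.72 + 2·8.2·3.5·0.32] = 1464.57 + 311.661 = 1776.23.
With uncorrelated errors the cross-covariances are all true-score covariance, so they carry over unchanged; only the diagonal terms shrink to ρᵢσᵢ².
True-score variance = [2²·17.2²·0.96 + 2²·8.2²·0.78 + 3.5²·0.90] + 311.661 = 1356.84 + 311.661 = 1668.5.
Reliability = 1668.5 / 1776.23 = 0.939.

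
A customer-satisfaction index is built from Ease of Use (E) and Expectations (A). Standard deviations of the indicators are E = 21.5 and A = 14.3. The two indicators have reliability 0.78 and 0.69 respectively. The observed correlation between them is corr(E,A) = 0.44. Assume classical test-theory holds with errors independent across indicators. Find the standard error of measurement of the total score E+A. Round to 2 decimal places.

12.85

Var(total) = 666.74 + 270.556 = 937.296.
True-score variance = 501.653 + 270.556 = 772.209, so reliability = 0.8239.
Error variance = 937.296 − 772.209 = 165.087; SEM = √165.087 = 12.85.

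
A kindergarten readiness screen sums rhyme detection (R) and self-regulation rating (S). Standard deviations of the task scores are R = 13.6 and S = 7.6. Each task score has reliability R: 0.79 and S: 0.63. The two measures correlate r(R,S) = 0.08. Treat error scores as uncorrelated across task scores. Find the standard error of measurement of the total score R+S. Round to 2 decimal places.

7.76

Var(total) = 242.72 + 16.5376 = 259.258.
True-score variance = 182.507 + 16.5376 = 199.045, so reliability = 0.7677.
Error variance = 259.258 − 199.045 = 60.2128; SEM = √60.2128 = 7.76.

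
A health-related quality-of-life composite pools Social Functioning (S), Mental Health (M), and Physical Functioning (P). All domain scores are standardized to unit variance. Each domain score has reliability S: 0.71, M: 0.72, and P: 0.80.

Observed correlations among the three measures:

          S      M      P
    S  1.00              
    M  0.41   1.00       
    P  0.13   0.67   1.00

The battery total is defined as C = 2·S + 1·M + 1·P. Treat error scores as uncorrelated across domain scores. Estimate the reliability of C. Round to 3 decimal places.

0.827

Var(C) = 2² + 1 + 1 + 2·[2·0.41 + 2·0.13 + 0.67] = 6 + 3.5 = 9.5.
With uncorrelated errors the cross-covariances are all true-score covariance, so they carry over unchanged; only the diagonal terms shrink to ρᵢσᵢ².
True-score variance = [2²·0.71 + 0.72 + 0.80] + 3.5 = 4.36 + 3.5 = 7.86.
Reliability = 7.86 / 9.5 = 0.827.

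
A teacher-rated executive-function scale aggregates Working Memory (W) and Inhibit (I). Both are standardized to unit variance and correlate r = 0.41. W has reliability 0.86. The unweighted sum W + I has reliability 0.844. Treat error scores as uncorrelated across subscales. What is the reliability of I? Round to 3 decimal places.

Var(W+I) = 2 + 2·0.41 = 2.820.
True-score variance = ρ_W + ρ_I + 2·0.41, so 0.844 = (0.86 + ρ_I + 0.82) / 2.820.
ρ_I = 0.844·2.820 − 0.86 − 0.82 = 0.700.

0.700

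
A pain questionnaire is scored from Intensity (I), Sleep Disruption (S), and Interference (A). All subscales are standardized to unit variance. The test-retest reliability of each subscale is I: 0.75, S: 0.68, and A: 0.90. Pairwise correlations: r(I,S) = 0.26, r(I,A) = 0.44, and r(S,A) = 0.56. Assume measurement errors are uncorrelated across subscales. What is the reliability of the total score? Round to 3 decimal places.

0.879

Var(I+S+A) = 3 + 2·[0.26 + 0.44 + 0.56] = 3 + 2.52 = 5.52.
Because errors are independent across components, Cov(Tᵢ,Tⱼ) = Cov(Xᵢ,Xⱼ); the off-diagonal part of the true-score variance is the same as above.
True-score variance = [0.75 + 0.68 + 0.90] + 2.52 = 2.33 + 2.52 = 4.85.
Reliability = 4.85 / 5.52 = 0.879.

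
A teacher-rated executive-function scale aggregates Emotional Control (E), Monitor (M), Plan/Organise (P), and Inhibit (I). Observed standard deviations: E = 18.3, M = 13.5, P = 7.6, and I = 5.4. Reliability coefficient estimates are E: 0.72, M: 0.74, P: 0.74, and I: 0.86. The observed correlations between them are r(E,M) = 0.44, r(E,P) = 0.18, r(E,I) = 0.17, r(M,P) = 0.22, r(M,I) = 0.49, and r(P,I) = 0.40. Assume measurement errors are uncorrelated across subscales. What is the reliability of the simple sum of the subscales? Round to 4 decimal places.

0.8480

Var(E+M+P+I) = 18.3² + 13.5² + 7.6² + 5.4² + 2·[18.3·13.5·0.44 + 18.3·7.6·0.18 + 18.3·5.4·0.17 + 13.5·7.6·0.22 + 13.5·5.4·0.49 + 7.6·5.4·0.40] = 604.06 + 450.49 = 1054.55.
With uncorrelated errors the cross-covariances are all true-score covariance, so they carry over unchanged; only the diagonal terms shrink to ρᵢσᵢ².
True-score variance = [18.3²·0.72 + 13.5²·0.74 + 7.6²·0.74 + 5.4²·0.86] + 450.49 = 443.806 + 450.49 = 894.295.
Reliability = 894.295 / 1054.55 = 0.8480.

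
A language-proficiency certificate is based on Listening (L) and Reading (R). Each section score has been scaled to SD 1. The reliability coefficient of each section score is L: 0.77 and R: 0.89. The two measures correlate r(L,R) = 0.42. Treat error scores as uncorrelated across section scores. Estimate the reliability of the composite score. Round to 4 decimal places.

Var(L+R) = 2 + 2·[0.42] = 2 + 0.84 = 2.84.
With uncorrelated errors the cross-covariances are all true-score covariance, so they carry over unchanged; only the diagonal terms shrink to ρᵢσᵢ².
True-score variance = [0.77 + 0.89] + 0.84 = 1.66 + 0.84 = 2.5.
Reliability = 2.5 / 2.84 = 0.8803.

0.8803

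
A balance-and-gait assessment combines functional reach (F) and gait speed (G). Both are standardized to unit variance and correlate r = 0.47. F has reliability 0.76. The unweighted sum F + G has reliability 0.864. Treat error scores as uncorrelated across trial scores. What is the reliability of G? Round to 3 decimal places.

0.840

Var(F+G) = 2 + 2·0.47 = 2.940.
True-score variance = ρ_F + ρ_G + 2·0.47, so 0.864 = (0.76 + ρ_G + 0.94) / 2.940.
ρ_G = 0.864·2.940 − 0.76 − 0.94 = 0.840.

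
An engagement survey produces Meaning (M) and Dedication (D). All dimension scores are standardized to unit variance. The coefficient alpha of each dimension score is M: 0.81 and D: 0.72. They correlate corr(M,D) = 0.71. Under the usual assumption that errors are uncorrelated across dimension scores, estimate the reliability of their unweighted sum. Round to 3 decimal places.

Var(M+D) = 2 + 2·[0.71] = 2 + 1.42 = 3.42.
Under uncorrelated errors the observed covariances equal the true-score covariances, so only the own-variance terms attenuate.
True-score variance = [0.81 + 0.72] + 1.42 = 1.53 + 1.42 = 2.95.
Reliability = 2.95 / 3.42 = 0.863.

0.863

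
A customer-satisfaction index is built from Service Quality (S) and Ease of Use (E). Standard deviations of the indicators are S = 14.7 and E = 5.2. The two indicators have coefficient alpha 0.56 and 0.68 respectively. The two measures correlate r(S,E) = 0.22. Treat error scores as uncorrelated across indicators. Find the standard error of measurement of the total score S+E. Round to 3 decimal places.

Var(total) = 243.13 + 33.6336 = 276.764.
True-score variance = 139.398 + 33.6336 = 173.031, so reliability = 0.6252.
Error variance = 276.764 − 173.031 = 103.732; SEM = √103.732 = 10.185.

10.185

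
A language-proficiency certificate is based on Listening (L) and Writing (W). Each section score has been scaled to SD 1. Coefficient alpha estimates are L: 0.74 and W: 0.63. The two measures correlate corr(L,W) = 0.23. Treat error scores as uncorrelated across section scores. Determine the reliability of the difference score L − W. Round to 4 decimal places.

0.5909

Var(L−W) = 1 + 1 − 2·0.23 = 2 − 0.46 = 1.54.
With uncorrelated errors the cross-covariances are all true-score covariance, so they carry over unchanged; only the diagonal terms shrink to ρᵢσᵢ².
True-score variance = [0.74 + 0.63] − 0.46 = 1.37 − 0.46 = 0.91.
Reliability = 0.91 / 1.54 = 0.5909.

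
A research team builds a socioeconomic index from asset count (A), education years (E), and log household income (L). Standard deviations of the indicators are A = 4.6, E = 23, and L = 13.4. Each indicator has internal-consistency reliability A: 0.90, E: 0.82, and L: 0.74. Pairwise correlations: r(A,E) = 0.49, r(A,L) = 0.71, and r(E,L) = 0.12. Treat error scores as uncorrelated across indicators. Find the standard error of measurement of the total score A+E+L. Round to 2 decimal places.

12.00

Var(total) = 729.72 + 265.181 = 994.901.
True-score variance = 585.698 + 265.181 = 850.879, so reliability = 0.8552.
Error variance = 994.901 − 850.879 = 144.022; SEM = √144.022 = 12.00.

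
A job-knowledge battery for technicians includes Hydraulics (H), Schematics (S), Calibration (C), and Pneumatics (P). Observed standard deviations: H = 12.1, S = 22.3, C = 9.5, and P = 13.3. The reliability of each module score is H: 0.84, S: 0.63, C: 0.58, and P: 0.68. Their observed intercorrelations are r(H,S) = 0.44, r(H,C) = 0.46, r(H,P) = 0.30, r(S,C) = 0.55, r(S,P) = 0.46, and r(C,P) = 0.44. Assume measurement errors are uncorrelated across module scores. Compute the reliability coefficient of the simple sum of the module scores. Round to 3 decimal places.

Var(H+S+C+P) = 12.1² + 22.3² + 9.5² + 13.3² + 2·[12.1·22.3·0.44 + 12.1·9.5·0.46 + 12.1·13.3·0.30 + 22.3·9.5·0.55 + 22.3·13.3·0.46 + 9.5·13.3·0.44] = 910.84 + 1056.85 = 1967.69.
Under uncorrelated errors the observed covariances equal the true-score covariances, so only the own-variance terms attenuate.
True-score variance = [12.1²·0.84 + 22.3²·0.63 + 9.5²·0.58 + 13.3²·0.68] + 1056.85 = 608.907 + 1056.85 = 1665.76.
Reliability = 1665.76 / 1967.69 = 0.847.

0.847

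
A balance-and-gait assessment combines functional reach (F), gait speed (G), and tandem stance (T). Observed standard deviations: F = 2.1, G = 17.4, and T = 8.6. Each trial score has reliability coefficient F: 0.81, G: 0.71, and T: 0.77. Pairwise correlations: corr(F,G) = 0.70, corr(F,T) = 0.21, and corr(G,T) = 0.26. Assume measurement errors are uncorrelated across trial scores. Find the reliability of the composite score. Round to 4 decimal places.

0.7959

Var(F+G+T) = 2.1² + 17.4² + 8.6² + 2·[2.1·17.4·0.70 + 2.1·8.6·0.21 + 17.4·8.6·0.26] = 381.13 + 136.554 = 517.684.
With uncorrelated errors the cross-covariances are all true-score covariance, so they carry over unchanged; only the diagonal terms shrink to ρᵢσᵢ².
True-score variance = [2.1²·0.81 + 17.4²·0.71 + 8.6²·0.77] + 136.554 = 275.481 + 136.554 = 412.035.
Reliability = 412.035 / 517.684 = 0.7959.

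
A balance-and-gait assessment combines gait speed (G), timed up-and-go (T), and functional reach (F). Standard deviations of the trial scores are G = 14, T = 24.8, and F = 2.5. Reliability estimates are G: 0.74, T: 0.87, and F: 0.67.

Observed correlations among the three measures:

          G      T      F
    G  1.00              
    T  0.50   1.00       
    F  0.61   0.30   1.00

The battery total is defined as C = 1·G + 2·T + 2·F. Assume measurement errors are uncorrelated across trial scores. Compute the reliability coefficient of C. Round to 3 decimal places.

0.895

Var(C) = 14² + 2²·24.8² + 2²·2.5² + 2·[2·14·24.8·0.50 + 2·14·2.5·0.61 + 4·24.8·2.5·0.30] = 2681.16 + 928.6 = 3609.76.
With uncorrelated errors the cross-covariances are all true-score covariance, so they carry over unchanged; only the diagonal terms shrink to ρᵢσᵢ².
True-score variance = [14²·0.74 + 2²·24.8²·0.87 + 2²·2.5²·0.67] + 928.6 = 2302.13 + 928.6 = 3230.73.
Reliability = 3230.73 / 3609.76 = 0.895.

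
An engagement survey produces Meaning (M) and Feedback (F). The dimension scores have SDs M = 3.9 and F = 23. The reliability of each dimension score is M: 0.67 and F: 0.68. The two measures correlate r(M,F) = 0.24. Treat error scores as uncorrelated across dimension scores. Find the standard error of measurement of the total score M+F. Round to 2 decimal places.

Var(total) = 544.21 + 43.056 = 587.266.
True-score variance = 369.911 + 43.056 = 412.967, so reliability = 0.7032.
Error variance = 587.266 − 412.967 = 174.299; SEM = √174.299 = 13.20.

13.20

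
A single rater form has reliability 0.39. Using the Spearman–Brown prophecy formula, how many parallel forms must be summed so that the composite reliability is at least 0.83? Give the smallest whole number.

8

k ≥ ρ*(1−ρ₁)/(ρ₁(1−ρ*)) = 0.83·0.61 / (0.39·0.17) = 7.637.
Smallest integer k = 8.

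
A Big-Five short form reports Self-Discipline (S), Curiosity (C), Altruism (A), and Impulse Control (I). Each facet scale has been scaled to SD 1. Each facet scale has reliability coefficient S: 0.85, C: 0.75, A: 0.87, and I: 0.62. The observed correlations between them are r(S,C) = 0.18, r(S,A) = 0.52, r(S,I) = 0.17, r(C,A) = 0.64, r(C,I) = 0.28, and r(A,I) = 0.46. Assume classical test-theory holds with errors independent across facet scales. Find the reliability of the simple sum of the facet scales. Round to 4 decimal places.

0.8929

Var(S+C+A+I) = 4 + 2·[0.18 + 0.52 + 0.17 + 0.64 + 0.28 + 0.46] = 4 + 4.5 = 8.5.
Because errors are independent across components, Cov(Tᵢ,Tⱼ) = Cov(Xᵢ,Xⱼ); the off-diagonal part of the true-score variance is the same as above.
True-score variance = [0.85 + 0.75 + 0.87 + 0.62] + 4.5 = 3.09 + 4.5 = 7.59.
Reliability = 7.59 / 8.5 = 0.8929.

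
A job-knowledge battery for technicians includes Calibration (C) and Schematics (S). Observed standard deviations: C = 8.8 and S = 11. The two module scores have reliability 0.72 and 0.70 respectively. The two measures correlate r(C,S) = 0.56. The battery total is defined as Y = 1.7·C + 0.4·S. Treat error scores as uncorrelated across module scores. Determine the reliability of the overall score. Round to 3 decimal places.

0.784

Var(Y) = 1.7²·8.8² + 0.4²·11² + 2·[0.68·8.8·11·0.56] = 243.162 + 73.7229 = 316.884.
Under uncorrelated errors the observed covariances equal the true-score covariances, so only the own-variance terms attenuate.
True-score variance = [1.7²·8.8²·0.72 + 0.4²·11²·0.70] + 73.7229 = 174.689 + 73.7229 = 248.412.
Reliability = 248.412 / 316.884 = 0.784.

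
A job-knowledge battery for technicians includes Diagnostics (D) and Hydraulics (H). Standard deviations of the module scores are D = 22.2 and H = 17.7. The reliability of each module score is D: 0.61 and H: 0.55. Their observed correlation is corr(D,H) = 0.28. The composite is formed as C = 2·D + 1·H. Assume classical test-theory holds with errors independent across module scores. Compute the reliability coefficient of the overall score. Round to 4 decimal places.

0.6661

Var(C) = 2²·22.2² + 17.7² + 2·[2·22.2·17.7·0.28] = 2284.65 + 440.093 = 2724.74.
With uncorrelated errors the cross-covariances are all true-score covariance, so they carry over unchanged; only the diagonal terms shrink to ρᵢσᵢ².
True-score variance = [2²·22.2²·0.61 + 17.7²·0.55] + 440.093 = 1374.84 + 440.093 = 1814.93.
Reliability = 1814.93 / 2724.74 = 0.6661.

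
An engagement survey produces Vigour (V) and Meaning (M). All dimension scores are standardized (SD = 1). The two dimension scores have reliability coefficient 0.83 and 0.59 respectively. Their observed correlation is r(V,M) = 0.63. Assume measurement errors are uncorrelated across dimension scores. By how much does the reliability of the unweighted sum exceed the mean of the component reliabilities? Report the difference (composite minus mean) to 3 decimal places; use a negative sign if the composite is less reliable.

0.112

Var(sum) = 2 + 1.26 = 3.26; true-score variance = 1.42 + 1.26 = 2.68; composite reliability = 0.8221.
Mean component reliability = 0.7100.
Difference = 0.8221 − 0.7100 = 0.112.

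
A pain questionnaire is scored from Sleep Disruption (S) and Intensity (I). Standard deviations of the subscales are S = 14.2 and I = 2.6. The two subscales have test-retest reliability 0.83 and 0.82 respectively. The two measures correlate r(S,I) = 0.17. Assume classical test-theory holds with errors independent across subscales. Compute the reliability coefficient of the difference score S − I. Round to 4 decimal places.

0.8188

Var(S−I) = 14.2² + 2.6² − 2·14.2·2.6·0.17 = 208.4 − 12.5528 = 195.847.
Under uncorrelated errors the observed covariances equal the true-score covariances, so only the own-variance terms attenuate.
True-score variance = [14.2²·0.83 + 2.6²·0.82] − 12.5528 = 172.904 − 12.5528 = 160.352.
Reliability = 160.352 / 195.847 = 0.8188.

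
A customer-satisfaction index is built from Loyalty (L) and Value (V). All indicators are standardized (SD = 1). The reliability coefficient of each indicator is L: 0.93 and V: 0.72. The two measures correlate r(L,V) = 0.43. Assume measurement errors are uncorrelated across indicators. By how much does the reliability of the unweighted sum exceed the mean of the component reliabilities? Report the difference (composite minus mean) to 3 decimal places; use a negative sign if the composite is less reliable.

0.053

Var(sum) = 2 + 0.86 = 2.86; true-score variance = 1.65 + 0.86 = 2.51; composite reliability = 0.8776.
Mean component reliability = 0.8250.
Difference = 0.8776 − 0.8250 = 0.053.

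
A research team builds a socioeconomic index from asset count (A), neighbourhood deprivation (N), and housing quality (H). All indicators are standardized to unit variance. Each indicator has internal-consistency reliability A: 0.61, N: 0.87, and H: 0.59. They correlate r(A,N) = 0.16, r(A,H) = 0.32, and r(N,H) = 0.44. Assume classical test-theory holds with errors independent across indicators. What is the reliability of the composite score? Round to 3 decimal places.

0.808

Var(A+N+H) = 3 + 2·[0.16 + 0.32 + 0.44] = 3 + 1.84 = 4.84.
Because errors are independent across components, Cov(Tᵢ,Tⱼ) = Cov(Xᵢ,Xⱼ); the off-diagonal part of the true-score variance is the same as above.
True-score variance = [0.61 + 0.87 + 0.59] + 1.84 = 2.07 + 1.84 = 3.91.
Reliability = 3.91 / 4.84 = 0.808.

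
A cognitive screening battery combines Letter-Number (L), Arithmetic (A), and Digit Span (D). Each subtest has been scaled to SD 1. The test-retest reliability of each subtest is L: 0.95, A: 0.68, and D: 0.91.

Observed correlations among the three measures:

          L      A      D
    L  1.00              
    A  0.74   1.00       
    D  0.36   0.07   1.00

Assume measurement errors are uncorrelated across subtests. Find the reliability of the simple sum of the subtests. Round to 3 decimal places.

0.914

Var(L+A+D) = 3 + 2·[0.74 + 0.36 + 0.07] = 3 + 2.34 = 5.34.
Under uncorrelated errors the observed covariances equal the true-score covariances, so only the own-variance terms attenuate.
True-score variance = [0.95 + 0.68 + 0.91] + 2.34 = 2.54 + 2.34 = 4.88.
Reliability = 4.88 / 5.34 = 0.914.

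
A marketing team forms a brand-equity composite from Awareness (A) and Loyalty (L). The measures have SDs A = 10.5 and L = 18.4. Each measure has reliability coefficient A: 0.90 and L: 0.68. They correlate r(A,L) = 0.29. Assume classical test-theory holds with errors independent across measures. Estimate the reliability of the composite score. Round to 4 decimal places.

Var(A+L) = 10.5² + 18.4² + 2·[10.5·18.4·0.29] = 448.81 + 112.056 = 560.866.
Under uncorrelated errors the observed covariances equal the true-score covariances, so only the own-variance terms attenuate.
True-score variance = [10.5²·0.90 + 18.4²·0.68] + 112.056 = 329.446 + 112.056 = 441.502.
Reliability = 441.502 / 560.866 = 0.7872.

0.7872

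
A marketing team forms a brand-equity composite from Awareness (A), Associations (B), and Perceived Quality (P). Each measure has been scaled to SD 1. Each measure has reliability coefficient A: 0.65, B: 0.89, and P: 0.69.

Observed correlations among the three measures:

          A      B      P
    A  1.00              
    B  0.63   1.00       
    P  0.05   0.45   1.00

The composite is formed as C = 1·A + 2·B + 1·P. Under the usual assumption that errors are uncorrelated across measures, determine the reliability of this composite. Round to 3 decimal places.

0.894

Var(C) = 1 + 2² + 1 + 2·[2·0.63 + 0.05 + 2·0.45] = 6 + 4.42 = 10.42.
Under uncorrelated errors the observed covariances equal the true-score covariances, so only the own-variance terms attenuate.
True-score variance = [0.65 + 2²·0.89 + 0.69] + 4.42 = 4.9 + 4.42 = 9.32.
Reliability = 9.32 / 10.42 = 0.894.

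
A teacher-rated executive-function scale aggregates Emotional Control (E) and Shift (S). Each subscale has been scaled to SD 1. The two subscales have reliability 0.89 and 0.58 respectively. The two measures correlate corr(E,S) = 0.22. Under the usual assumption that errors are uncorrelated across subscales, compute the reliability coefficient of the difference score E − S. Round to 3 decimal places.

0.660

Var(E−S) = 1 + 1 − 2·0.22 = 2 − 0.44 = 1.56.
With uncorrelated errors the cross-covariances are all true-score covariance, so they carry over unchanged; only the diagonal terms shrink to ρᵢσᵢ².
True-score variance = [0.89 + 0.58] − 0.44 = 1.47 − 0.44 = 1.03.
Reliability = 1.03 / 1.56 = 0.660.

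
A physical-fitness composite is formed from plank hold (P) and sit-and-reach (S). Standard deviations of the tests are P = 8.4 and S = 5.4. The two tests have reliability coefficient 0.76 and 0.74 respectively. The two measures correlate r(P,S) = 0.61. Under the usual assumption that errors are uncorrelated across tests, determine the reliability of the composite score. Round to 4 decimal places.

0.8419

Var(P+S) = 8.4² + 5.4² + 2·[8.4·5.4·0.61] = 99.72 + 55.3392 = 155.059.
Because errors are independent across components, Cov(Tᵢ,Tⱼ) = Cov(Xᵢ,Xⱼ); the off-diagonal part of the true-score variance is the same as above.
True-score variance = [8.4²·0.76 + 5.4²·0.74] + 55.3392 = 75.204 + 55.3392 = 130.543.
Reliability = 130.543 / 155.059 = 0.8419.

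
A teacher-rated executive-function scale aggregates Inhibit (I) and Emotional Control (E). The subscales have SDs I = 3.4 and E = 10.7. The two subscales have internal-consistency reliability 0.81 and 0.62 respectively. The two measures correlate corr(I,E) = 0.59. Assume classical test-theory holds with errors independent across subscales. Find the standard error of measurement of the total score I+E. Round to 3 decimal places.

Var(total) = 126.05 + 42.9284 = 168.978.
True-score variance = 80.3474 + 42.9284 = 123.276, so reliability = 0.7295.
Error variance = 168.978 − 123.276 = 45.7026; SEM = √45.7026 = 6.760.

6.760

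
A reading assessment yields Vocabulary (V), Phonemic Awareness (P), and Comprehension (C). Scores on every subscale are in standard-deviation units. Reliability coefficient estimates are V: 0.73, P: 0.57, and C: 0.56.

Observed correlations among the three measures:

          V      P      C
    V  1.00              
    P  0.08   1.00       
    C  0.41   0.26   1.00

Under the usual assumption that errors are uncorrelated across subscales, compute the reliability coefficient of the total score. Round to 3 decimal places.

Var(V+P+C) = 3 + 2·[0.08 + 0.41 + 0.26] = 3 + 1.5 = 4.5.
Because errors are independent across components, Cov(Tᵢ,Tⱼ) = Cov(Xᵢ,Xⱼ); the off-diagonal part of the true-score variance is the same as above.
True-score variance = [0.73 + 0.57 + 0.56] + 1.5 = 1.86 + 1.5 = 3.36.
Reliability = 3.36 / 4.5 = 0.747.

0.747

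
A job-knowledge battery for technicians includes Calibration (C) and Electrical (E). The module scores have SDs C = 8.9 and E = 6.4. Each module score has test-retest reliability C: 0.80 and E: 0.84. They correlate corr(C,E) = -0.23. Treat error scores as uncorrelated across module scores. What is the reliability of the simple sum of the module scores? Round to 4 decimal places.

Var(C+E) = 8.9² + 6.4² + 2·[8.9·6.4·(-0.23)] = 120.17 − 26.2016 = 93.9684.
Under uncorrelated errors the observed covariances equal the true-score covariances, so only the own-variance terms attenuate.
True-score variance = [8.9²·0.80 + 6.4²·0.84] − 26.2016 = 97.7744 − 26.2016 = 71.5728.
Reliability = 71.5728 / 93.9684 = 0.7617.

0.7617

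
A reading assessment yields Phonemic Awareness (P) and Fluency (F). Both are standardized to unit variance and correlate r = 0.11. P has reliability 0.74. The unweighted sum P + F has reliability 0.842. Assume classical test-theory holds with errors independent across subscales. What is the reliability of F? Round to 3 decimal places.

0.909

Var(P+F) = 2 + 2·0.11 = 2.220.
True-score variance = ρ_P + ρ_F + 2·0.11, so 0.842 = (0.74 + ρ_F + 0.22) / 2.220.
ρ_F = 0.842·2.220 − 0.74 − 0.22 = 0.909.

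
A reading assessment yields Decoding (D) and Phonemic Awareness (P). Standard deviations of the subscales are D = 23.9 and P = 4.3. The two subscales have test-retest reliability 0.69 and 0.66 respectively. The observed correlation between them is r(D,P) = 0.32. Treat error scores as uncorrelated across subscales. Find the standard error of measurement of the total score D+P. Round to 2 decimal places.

Var(total) = 589.7 + 65.7728 = 655.473.
True-score variance = 406.338 + 65.7728 = 472.111, so reliability = 0.7203.
Error variance = 655.473 − 472.111 = 183.362; SEM = √183.362 = 13.54.

13.54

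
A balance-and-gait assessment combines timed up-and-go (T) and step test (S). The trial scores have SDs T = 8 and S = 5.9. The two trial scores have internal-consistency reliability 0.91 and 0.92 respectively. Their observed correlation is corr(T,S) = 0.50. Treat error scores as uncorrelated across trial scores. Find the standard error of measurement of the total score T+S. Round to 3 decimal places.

Var(total) = 98.81 + 47.2 = 146.01.
True-score variance = 90.2652 + 47.2 = 137.465, so reliability = 0.9415.
Error variance = 146.01 − 137.465 = 8.5448; SEM = √8.5448 = 2.923.

2.923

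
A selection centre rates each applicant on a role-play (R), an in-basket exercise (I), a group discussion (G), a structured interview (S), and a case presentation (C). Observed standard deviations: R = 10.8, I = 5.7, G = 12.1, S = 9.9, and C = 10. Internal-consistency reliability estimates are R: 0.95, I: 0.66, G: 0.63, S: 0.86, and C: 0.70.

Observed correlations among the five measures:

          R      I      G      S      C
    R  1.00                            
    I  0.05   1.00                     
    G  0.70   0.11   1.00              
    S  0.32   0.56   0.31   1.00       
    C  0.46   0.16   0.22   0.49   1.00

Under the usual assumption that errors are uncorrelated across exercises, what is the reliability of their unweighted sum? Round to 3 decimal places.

0.902

Var(R+I+G+S+C) = 10.8² + 5.7² + 12.1² + 9.9² + 10² + 2·[10.8·5.7·0.05 + 10.8·12.1·0.70 + 10.8·9.9·0.32 + 10.8·10·0.46 + 5.7·12.1·0.11 + 5.7·9.9·0.56 + 5.7·10·0.16 + 12.1·9.9·0.31 + 12.1·10·0.22 + 9.9·10·0.49] = 493.55 + 678.042 = 1171.59.
Because errors are independent across components, Cov(Tᵢ,Tⱼ) = Cov(Xᵢ,Xⱼ); the off-diagonal part of the true-score variance is the same as above.
True-score variance = [10.8²·0.95 + 5.7²·0.66 + 12.1²·0.63 + 9.9²·0.86 + 10²·0.70] + 678.042 = 378.778 + 678.042 = 1056.82.
Reliability = 1056.82 / 1171.59 = 0.902.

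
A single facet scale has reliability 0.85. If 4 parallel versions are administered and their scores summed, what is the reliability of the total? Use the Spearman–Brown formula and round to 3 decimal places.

ρ_k = kρ / (1 + (k−1)ρ) = 4·0.85 / (1 + 3·0.85) = 3.400 / 3.550 = 0.958.

0.958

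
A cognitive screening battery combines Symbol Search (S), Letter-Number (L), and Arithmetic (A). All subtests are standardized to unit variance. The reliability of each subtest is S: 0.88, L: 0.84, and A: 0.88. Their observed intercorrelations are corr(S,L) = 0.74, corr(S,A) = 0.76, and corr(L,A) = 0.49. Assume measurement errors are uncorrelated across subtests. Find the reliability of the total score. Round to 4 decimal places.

0.9427

Var(S+L+A) = 3 + 2·[0.74 + 0.76 + 0.49] = 3 + 3.98 = 6.98.
Because errors are independent across components, Cov(Tᵢ,Tⱼ) = Cov(Xᵢ,Xⱼ); the off-diagonal part of the true-score variance is the same as above.
True-score variance = [0.88 + 0.84 + 0.88] + 3.98 = 2.6 + 3.98 = 6.58.
Reliability = 6.58 / 6.98 = 0.9427.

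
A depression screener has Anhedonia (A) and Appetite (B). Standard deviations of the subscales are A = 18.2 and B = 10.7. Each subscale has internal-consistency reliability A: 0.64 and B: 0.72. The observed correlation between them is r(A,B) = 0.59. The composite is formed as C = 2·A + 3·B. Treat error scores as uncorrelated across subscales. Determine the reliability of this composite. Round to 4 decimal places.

0.7950

Var(C) = 2²·18.2² + 3²·10.7² + 2·[6·18.2·10.7·0.59] = 2355.37 + 1378.76 = 3734.13.
With uncorrelated errors the cross-covariances are all true-score covariance, so they carry over unchanged; only the diagonal terms shrink to ρᵢσᵢ².
True-score variance = [2²·18.2²·0.64 + 3²·10.7²·0.72] + 1378.76 = 1589.87 + 1378.76 = 2968.63.
Reliability = 2968.63 / 3734.13 = 0.7950.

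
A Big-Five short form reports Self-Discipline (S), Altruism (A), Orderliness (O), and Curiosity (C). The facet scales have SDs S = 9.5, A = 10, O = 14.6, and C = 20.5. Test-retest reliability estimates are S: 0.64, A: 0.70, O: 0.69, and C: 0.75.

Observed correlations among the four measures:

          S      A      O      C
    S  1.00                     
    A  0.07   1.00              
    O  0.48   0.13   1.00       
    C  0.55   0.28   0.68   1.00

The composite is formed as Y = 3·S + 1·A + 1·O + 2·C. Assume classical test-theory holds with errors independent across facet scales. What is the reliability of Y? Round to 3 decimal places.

0.856

Var(Y) = 3²·9.5² + 10² + 14.6² + 2²·20.5² + 2·[3·9.5·10·0.07 + 3·9.5·14.6·0.48 + 6·9.5·20.5·0.55 + 10·14.6·0.13 + 2·10·20.5·0.28 + 2·14.6·20.5·0.68] = 2806.41 + 2806.36 = 5612.77.
With uncorrelated errors the cross-covariances are all true-score covariance, so they carry over unchanged; only the diagonal terms shrink to ρᵢσᵢ².
True-score variance = [3²·9.5²·0.64 + 10²·0.70 + 14.6²·0.69 + 2²·20.5²·0.75] + 2806.36 = 1997.67 + 2806.36 = 4804.03.
Reliability = 4804.03 / 5612.77 = 0.856.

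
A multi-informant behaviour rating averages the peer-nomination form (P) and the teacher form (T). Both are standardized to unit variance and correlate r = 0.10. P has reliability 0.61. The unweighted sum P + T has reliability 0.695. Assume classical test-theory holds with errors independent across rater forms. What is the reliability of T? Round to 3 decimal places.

Var(P+T) = 2 + 2·0.10 = 2.200.
True-score variance = ρ_P + ρ_T + 2·0.10, so 0.695 = (0.61 + ρ_T + 0.20) / 2.200.
ρ_T = 0.695·2.200 − 0.61 − 0.20 = 0.719.

0.719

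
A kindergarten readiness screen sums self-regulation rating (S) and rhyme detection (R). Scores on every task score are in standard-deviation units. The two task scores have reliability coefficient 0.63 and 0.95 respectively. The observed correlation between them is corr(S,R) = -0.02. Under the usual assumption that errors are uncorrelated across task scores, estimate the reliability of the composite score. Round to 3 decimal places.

Var(S+R) = 2 + 2·[(-0.02)] = 2 − 0.04 = 1.96.
Under uncorrelated errors the observed covariances equal the true-score covariances, so only the own-variance terms attenuate.
True-score variance = [0.63 + 0.95] − 0.04 = 1.58 − 0.04 = 1.54.
Reliability = 1.54 / 1.96 = 0.786.

0.786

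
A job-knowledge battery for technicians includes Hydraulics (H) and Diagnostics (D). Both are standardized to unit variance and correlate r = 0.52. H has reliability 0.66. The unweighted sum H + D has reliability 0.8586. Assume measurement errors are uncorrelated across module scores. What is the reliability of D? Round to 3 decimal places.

0.910

Var(H+D) = 2 + 2·0.52 = 3.040.
True-score variance = ρ_H + ρ_D + 2·0.52, so 0.8586 = (0.66 + ρ_D + 1.04) / 3.040.
ρ_D = 0.8586·3.040 − 0.66 − 1.04 = 0.910.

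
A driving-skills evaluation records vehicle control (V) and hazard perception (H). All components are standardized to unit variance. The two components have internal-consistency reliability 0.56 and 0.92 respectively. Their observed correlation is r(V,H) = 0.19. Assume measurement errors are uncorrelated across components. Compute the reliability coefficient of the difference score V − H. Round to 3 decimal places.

0.679

Var(V−H) = 1 + 1 − 2·0.19 = 2 − 0.38 = 1.62.
Under uncorrelated errors the observed covariances equal the true-score covariances, so only the own-variance terms attenuate.
True-score variance = [0.56 + 0.92] − 0.38 = 1.48 − 0.38 = 1.1.
Reliability = 1.1 / 1.62 = 0.679.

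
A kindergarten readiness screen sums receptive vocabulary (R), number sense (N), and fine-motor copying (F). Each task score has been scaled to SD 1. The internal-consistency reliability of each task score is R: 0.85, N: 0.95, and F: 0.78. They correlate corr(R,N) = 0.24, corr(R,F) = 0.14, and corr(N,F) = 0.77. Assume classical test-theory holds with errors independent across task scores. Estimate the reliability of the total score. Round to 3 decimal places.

Var(R+N+F) = 3 + 2·[0.24 + 0.14 + 0.77] = 3 + 2.3 = 5.3.
Under uncorrelated errors the observed covariances equal the true-score covariances, so only the own-variance terms attenuate.
True-score variance = [0.85 + 0.95 + 0.78] + 2.3 = 2.58 + 2.3 = 4.88.
Reliability = 4.88 / 5.3 = 0.921.

0.921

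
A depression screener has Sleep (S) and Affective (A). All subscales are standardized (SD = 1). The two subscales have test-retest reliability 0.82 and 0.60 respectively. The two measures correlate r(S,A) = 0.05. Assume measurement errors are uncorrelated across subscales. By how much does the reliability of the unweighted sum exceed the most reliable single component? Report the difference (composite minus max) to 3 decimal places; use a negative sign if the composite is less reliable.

Var(sum) = 2 + 0.1 = 2.1; true-score variance = 1.42 + 0.1 = 1.52; composite reliability = 0.7238.
Max component reliability = 0.8200.
Difference = 0.7238 − 0.8200 = -0.096.

-0.096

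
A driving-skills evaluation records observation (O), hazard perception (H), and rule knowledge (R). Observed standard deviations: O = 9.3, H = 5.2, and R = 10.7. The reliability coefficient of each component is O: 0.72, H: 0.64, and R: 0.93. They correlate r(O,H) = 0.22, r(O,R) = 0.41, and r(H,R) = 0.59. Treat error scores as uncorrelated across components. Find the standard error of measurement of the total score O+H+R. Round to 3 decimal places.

6.478

Var(total) = 228.02 + 168.532 = 396.552.
True-score variance = 186.054 + 168.532 = 354.586, so reliability = 0.8942.
Error variance = 396.552 − 354.586 = 41.9659; SEM = √41.9659 = 6.478.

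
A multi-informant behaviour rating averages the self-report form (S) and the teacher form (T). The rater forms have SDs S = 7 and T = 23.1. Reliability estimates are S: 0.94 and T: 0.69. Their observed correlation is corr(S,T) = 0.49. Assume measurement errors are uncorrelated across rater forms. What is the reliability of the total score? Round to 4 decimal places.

Var(S+T) = 7² + 23.1² + 2·[7·23.1·0.49] = 582.61 + 158.466 = 741.076.
Because errors are independent across components, Cov(Tᵢ,Tⱼ) = Cov(Xᵢ,Xⱼ); the off-diagonal part of the true-score variance is the same as above.
True-score variance = [7²·0.94 + 23.1²·0.69] + 158.466 = 414.251 + 158.466 = 572.717.
Reliability = 572.717 / 741.076 = 0.7728.

0.7728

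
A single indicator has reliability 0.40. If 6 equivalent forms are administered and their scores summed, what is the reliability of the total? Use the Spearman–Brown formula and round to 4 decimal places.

ρ_k = kρ / (1 + (k−1)ρ) = 6·0.40 / (1 + 5·0.40) = 2.400 / 3.000 = 0.8000.

0.8000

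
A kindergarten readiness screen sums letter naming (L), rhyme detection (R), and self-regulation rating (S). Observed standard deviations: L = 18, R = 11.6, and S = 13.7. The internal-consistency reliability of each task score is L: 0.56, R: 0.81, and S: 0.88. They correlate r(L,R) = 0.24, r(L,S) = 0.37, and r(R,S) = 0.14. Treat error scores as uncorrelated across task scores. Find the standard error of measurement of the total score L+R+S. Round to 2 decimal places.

13.81

Var(total) = 646.25 + 327.206 = 973.456.
True-score variance = 455.601 + 327.206 = 782.806, so reliability = 0.8042.
Error variance = 973.456 − 782.806 = 190.649; SEM = √190.649 = 13.81.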